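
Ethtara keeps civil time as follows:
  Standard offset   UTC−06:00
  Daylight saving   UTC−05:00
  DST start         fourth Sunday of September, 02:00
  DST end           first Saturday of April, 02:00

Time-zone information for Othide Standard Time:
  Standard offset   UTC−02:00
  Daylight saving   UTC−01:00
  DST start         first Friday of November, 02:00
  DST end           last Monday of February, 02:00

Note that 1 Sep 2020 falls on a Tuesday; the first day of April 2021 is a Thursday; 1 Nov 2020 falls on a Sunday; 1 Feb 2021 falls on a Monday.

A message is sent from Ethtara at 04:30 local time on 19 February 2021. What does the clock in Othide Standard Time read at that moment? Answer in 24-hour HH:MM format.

1 September 2020 is a Tuesday, so the first Sunday is September 6 and the fourth is September 27.
1 April 2021 is a Thursday, so the first Saturday is April 3.
Daylight saving runs 27 September 2020 – 3 April 2021; 19 February 2021 is inside that window, so Ethtara is at UTC−05:00.
04:30 Ethtara + 5h = 09:30 UTC.
1 November 2020 is a Sunday, so the first Friday is November 6.
1 February 2021 is a Monday, so Mondays fall on 1, 8, 15, 22; the last is February 22.
At the standard offset (UTC−02:00), 09:30 UTC − 2h = 07:30 Othide Standard Time standard time.
The standard-time date in Othide Standard Time, 19 February 2021, lies within the daylight-saving period (6 November 2020 – 22 February 2021), so Othide Standard Time is on daylight time, UTC−01:00.
09:30 UTC − 1h = 08:30 Othide Standard Time.

08:30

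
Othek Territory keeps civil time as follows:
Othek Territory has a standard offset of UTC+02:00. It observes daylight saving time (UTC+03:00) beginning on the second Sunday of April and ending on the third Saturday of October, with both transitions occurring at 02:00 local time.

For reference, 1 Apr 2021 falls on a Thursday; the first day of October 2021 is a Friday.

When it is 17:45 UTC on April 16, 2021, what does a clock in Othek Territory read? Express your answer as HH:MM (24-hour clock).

1 April 2021 is a Thursday, so the first Sunday is April 4 and the second is April 11.
1 October 2021 is a Friday, so the first Saturday is October 2 and the third is October 16.
At the standard offset (UTC+02:00), 17:45 UTC + 2h = 19:45 Othek Territory standard time.
The standard-time date in Othek Territory, April 16, 2021, falls between 11 April and 16 October, so daylight saving is in effect and Othek Territory is at UTC+03:00.
17:45 UTC + 3h = 20:45 local.

20:45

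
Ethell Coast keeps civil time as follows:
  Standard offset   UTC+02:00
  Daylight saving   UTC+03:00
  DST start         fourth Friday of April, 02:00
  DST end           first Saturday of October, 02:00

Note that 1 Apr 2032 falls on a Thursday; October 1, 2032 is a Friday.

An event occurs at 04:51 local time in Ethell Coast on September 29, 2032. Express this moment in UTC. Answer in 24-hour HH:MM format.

1 April 2032 is a Thursday, so the first Friday is April 2 and the fourth is April 23.
1 October 2032 is a Friday, so the first Saturday is October 2.
September 29, 2032 lies within the daylight-saving period (23 April – 2 October), so Ethell Coast is on daylight time, UTC+03:00.
04:51 local − 3h = 01:51 UTC.

01:51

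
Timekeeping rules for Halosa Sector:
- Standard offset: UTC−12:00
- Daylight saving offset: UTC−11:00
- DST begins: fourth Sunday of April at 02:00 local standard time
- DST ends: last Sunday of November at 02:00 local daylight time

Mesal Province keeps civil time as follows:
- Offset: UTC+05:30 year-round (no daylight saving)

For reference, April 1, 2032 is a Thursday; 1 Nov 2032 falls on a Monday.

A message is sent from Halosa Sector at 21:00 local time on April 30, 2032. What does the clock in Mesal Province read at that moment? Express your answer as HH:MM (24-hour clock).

1 April 2032 is a Thursday, so the first Sunday is April 4 and the fourth is April 25.
1 November 2032 is a Monday, so Sundays fall on 7, 14, 21, 28; the last is November 28.
Daylight saving runs 25 April – 28 November; April 30, 2032 is inside that window, so Halosa Sector is at UTC−11:00.
21:00 Halosa Sector + 11h = 08:00 UTC (rolling into the next day, 1 May 2032).
Mesal Province has no daylight saving, so its offset is UTC+05:30 year-round.
08:00 UTC + 5h30m = 13:30 Mesal Province.

13:30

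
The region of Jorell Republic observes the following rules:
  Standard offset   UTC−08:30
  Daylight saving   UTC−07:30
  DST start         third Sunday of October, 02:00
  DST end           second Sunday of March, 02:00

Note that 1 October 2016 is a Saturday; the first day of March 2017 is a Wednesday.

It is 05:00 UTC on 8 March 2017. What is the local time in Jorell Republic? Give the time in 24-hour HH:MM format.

21:30

1 October 2016 is a Saturday, so the first Sunday is October 2 and the third is October 16.
1 March 2017 is a Wednesday, so the first Sunday is March 5 and the second is March 12.
At the standard offset (UTC−08:30), 05:00 UTC − 8h30m = 20:30 Jorell Republic standard time (rolling into the previous day, 7 March 2017).
The standard-time date in Jorell Republic, 7 March 2017, lies within the daylight-saving period (16 October 2016 – 12 March 2017), so Jorell Republic is on daylight time, UTC−07:30.
05:00 UTC − 7h30m = 21:30 local (rolling into the previous day, 7 March 2017).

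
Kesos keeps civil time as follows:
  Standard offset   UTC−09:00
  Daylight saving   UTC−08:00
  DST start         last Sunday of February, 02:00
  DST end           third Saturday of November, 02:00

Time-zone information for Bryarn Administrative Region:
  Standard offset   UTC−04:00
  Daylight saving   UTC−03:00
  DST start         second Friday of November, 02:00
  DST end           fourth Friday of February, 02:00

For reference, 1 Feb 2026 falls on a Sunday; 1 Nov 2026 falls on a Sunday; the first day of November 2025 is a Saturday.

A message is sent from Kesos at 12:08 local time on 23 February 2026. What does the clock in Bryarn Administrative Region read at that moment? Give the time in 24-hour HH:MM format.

1 February 2026 is a Sunday, so Sundays fall on 1, 8, 15, 22; the last is February 22.
1 November 2026 is a Sunday, so the first Saturday is November 7 and the third is November 21.
23 February 2026 lies within the daylight-saving period (22 February – 21 November), so Kesos is on daylight time, UTC−08:00.
12:08 Kesos + 8h = 20:08 UTC.
1 November 2025 is a Saturday, so the first Friday is November 7 and the second is November 14.
1 February 2026 is a Sunday, so the first Friday is February 6 and the fourth is February 27.
At the standard offset (UTC−04:00), 20:08 UTC − 4h = 16:08 Bryarn Administrative Region standard time.
Daylight saving runs 14 November 2025 – 27 February 2026; the standard-time date in Bryarn Administrative Region, 23 February 2026, is inside that window, so Bryarn Administrative Region is at UTC−03:00.
20:08 UTC − 3h = 17:08 Bryarn Administrative Region.

17:08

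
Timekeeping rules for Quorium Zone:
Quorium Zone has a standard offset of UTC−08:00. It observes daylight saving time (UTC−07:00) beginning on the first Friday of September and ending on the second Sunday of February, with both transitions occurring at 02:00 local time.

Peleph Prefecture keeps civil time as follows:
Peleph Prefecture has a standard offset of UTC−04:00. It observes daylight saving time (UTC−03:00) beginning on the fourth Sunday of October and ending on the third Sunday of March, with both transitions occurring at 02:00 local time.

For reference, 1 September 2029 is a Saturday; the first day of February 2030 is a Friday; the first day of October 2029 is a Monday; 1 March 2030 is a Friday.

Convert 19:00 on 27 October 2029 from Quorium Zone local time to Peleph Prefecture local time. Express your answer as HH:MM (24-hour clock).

22:00

1 September 2029 is a Saturday, so the first Friday is September 7.
1 February 2030 is a Friday, so the first Sunday is February 3 and the second is February 10.
27 October 2029 falls between 7 September 2029 and 10 February 2030, so daylight saving is in effect and Quorium Zone is at UTC−07:00.
19:00 Quorium Zone + 7h = 02:00 UTC (rolling into the next day, 28 October 2029).
1 October 2029 is a Monday, so the first Sunday is October 7 and the fourth is October 28.
1 March 2030 is a Friday, so the first Sunday is March 3 and the third is March 17.
At the standard offset (UTC−04:00), 02:00 UTC − 4h = 22:00 Peleph Prefecture standard time (rolling into the previous day, 27 October 2029).
The standard-time date in Peleph Prefecture, 27 October 2029, is outside the daylight-saving period (28 October 2029 – 17 March 2030), so Peleph Prefecture is on standard time, UTC−04:00.
02:00 UTC − 4h = 22:00 Peleph Prefecture (rolling into the previous day, 27 October 2029).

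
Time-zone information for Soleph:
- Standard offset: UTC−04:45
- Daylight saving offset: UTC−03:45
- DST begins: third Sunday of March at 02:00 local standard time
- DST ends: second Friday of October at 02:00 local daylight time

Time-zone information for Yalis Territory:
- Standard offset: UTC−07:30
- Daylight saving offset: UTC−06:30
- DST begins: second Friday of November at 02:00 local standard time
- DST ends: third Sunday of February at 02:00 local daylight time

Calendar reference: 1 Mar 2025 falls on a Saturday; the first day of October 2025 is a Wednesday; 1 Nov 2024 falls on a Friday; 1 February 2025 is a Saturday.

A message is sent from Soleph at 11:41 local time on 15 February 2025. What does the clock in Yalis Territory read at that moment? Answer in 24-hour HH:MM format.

1 March 2025 is a Saturday, so the first Sunday is March 2 and the third is March 16.
1 October 2025 is a Wednesday, so the first Friday is October 3 and the second is October 10.
15 February 2025 is outside the daylight-saving period (16 March – 10 October), so Soleph is on standard time, UTC−04:45.
11:41 Soleph + 4h45m = 16:26 UTC.
1 November 2024 is a Friday, so the first Friday is November 1 and the second is November 8.
1 February 2025 is a Saturday, so the first Sunday is February 2 and the third is February 16.
At the standard offset (UTC−07:30), 16:26 UTC − 7h30m = 08:56 Yalis Territory standard time.
Daylight saving runs 8 November 2024 – 16 February 2025; the standard-time date in Yalis Territory, 15 February 2025, is inside that window, so Yalis Territory is at UTC−06:30.
16:26 UTC − 6h30m = 09:56 Yalis Territory.

09:56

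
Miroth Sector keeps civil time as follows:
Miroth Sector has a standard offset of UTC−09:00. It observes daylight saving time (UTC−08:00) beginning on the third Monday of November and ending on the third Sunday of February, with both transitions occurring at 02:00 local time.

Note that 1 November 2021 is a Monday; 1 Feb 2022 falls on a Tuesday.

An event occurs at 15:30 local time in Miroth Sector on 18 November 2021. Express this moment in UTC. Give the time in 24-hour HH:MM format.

23:30

1 November 2021 is a Monday, so the first Monday is November 1 and the third is November 15.
1 February 2022 is a Tuesday, so the first Sunday is February 6 and the third is February 20.
18 November 2021 lies within the daylight-saving period (15 November 2021 – 20 February 2022), so Miroth Sector is on daylight time, UTC−08:00.
15:30 local + 8h = 23:30 UTC.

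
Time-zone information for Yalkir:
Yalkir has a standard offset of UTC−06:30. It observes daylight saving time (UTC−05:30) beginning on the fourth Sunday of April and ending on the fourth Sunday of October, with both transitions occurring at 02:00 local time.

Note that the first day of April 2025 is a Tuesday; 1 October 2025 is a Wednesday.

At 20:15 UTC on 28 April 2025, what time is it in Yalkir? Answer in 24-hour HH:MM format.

14:45

1 April 2025 is a Tuesday, so the first Sunday is April 6 and the fourth is April 27.
1 October 2025 is a Wednesday, so the first Sunday is October 5 and the fourth is October 26.
At the standard offset (UTC−06:30), 20:15 UTC − 6h30m = 13:45 Yalkir standard time.
The standard-time date in Yalkir, 28 April 2025, falls between 27 April and 26 October, so daylight saving is in effect and Yalkir is at UTC−05:30.
20:15 UTC − 5h30m = 14:45 local.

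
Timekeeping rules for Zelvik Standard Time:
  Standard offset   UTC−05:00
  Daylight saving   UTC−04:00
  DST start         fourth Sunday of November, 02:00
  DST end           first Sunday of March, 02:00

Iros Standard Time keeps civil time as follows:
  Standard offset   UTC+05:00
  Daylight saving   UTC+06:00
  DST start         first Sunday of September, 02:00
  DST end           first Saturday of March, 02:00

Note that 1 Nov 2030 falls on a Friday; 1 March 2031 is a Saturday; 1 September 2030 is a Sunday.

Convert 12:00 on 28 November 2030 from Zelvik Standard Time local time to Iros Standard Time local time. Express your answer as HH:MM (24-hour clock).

1 November 2030 is a Friday, so the first Sunday is November 3 and the fourth is November 24.
1 March 2031 is a Saturday, so the first Sunday is March 2.
28 November 2030 falls between 24 November 2030 and 2 March 2031, so daylight saving is in effect and Zelvik Standard Time is at UTC−04:00.
12:00 Zelvik Standard Time + 4h = 16:00 UTC.
1 September 2030 is a Sunday, so the first Sunday is September 1.
1 March 2031 is a Saturday, so the first Saturday is March 1.
At the standard offset (UTC+05:00), 16:00 UTC + 5h = 21:00 Iros Standard Time standard time.
The standard-time date in Iros Standard Time, 28 November 2030, falls between 1 September 2030 and 1 March 2031, so daylight saving is in effect and Iros Standard Time is at UTC+06:00.
16:00 UTC + 6h = 22:00 Iros Standard Time.

22:00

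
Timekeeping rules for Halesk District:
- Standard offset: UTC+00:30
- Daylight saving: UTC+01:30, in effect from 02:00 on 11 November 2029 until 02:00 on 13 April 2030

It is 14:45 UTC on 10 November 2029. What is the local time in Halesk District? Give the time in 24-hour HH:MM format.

At the standard offset (UTC+00:30), 14:45 UTC + 0h30m = 15:15 Halesk District standard time.
The standard-time date in Halesk District, 10 November 2029, does not fall between 11 November 2029 and 13 April 2030, so daylight saving is not in effect and Halesk District is at UTC+00:30.
14:45 UTC + 0h30m = 15:15 local.

15:15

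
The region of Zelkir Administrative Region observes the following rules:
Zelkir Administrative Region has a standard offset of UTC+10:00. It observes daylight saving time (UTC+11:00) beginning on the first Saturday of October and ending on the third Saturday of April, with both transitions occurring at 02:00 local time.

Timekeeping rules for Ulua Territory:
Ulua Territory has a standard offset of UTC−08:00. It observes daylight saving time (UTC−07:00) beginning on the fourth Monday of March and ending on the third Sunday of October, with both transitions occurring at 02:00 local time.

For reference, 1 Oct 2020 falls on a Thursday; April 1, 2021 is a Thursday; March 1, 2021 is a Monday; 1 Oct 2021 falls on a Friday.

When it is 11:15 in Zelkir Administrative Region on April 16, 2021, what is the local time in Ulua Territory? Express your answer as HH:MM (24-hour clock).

1 October 2020 is a Thursday, so the first Saturday is October 3.
1 April 2021 is a Thursday, so the first Saturday is April 3 and the third is April 17.
April 16, 2021 lies within the daylight-saving period (3 October 2020 – 17 April 2021), so Zelkir Administrative Region is on daylight time, UTC+11:00.
11:15 Zelkir Administrative Region − 11h = 00:15 UTC.
1 March 2021 is a Monday, so the first Monday is March 1 and the fourth is March 22.
1 October 2021 is a Friday, so the first Sunday is October 3 and the third is October 17.
At the standard offset (UTC−08:00), 00:15 UTC − 8h = 16:15 Ulua Territory standard time (rolling into the previous day, 15 April 2021).
The standard-time date in Ulua Territory, April 15, 2021, falls between 22 March and 17 October, so daylight saving is in effect and Ulua Territory is at UTC−07:00.
00:15 UTC − 7h = 17:15 Ulua Territory (rolling into the previous day, 15 April 2021).

17:15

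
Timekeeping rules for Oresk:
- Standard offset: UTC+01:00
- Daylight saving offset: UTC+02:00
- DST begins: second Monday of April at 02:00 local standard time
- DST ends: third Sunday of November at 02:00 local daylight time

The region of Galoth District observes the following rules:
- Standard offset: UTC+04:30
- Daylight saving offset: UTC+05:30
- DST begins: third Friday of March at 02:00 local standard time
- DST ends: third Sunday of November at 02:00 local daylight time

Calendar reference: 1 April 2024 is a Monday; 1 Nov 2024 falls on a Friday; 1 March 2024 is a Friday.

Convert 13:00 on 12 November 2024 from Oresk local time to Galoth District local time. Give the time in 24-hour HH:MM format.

1 April 2024 is a Monday, so the first Monday is April 1 and the second is April 8.
1 November 2024 is a Friday, so the first Sunday is November 3 and the third is November 17.
Daylight saving runs 8 April – 17 November; 12 November 2024 is inside that window, so Oresk is at UTC+02:00.
13:00 Oresk − 2h = 11:00 UTC.
1 March 2024 is a Friday, so the first Friday is March 1 and the third is March 15.
1 November 2024 is a Friday, so the first Sunday is November 3 and the third is November 17.
At the standard offset (UTC+04:30), 11:00 UTC + 4h30m = 15:30 Galoth District standard time.
The standard-time date in Galoth District, 12 November 2024, lies within the daylight-saving period (15 March – 17 November), so Galoth District is on daylight time, UTC+05:30.
11:00 UTC + 5h30m = 16:30 Galoth District.

16:30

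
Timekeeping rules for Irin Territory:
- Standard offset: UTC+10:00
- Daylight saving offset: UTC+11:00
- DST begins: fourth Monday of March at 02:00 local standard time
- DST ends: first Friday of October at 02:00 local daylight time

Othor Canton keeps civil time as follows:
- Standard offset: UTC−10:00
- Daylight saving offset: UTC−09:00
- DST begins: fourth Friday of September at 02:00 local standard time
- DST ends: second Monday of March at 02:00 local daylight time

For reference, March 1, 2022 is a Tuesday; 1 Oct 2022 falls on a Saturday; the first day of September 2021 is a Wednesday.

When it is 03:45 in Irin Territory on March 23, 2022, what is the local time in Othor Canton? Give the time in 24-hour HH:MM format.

07:45

1 March 2022 is a Tuesday, so the first Monday is March 7 and the fourth is March 28.
1 October 2022 is a Saturday, so the first Friday is October 7.
March 23, 2022 is outside the daylight-saving period (28 March – 7 October), so Irin Territory is on standard time, UTC+10:00.
03:45 Irin Territory − 10h = 17:45 UTC (rolling into the previous day, 22 March 2022).
1 September 2021 is a Wednesday, so the first Friday is September 3 and the fourth is September 24.
1 March 2022 is a Tuesday, so the first Monday is March 7 and the second is March 14.
At the standard offset (UTC−10:00), 17:45 UTC − 10h = 07:45 Othor Canton standard time.
Daylight saving runs 24 September 2021 – 14 March 2022; the standard-time date in Othor Canton, March 22, 2022, is outside that window, so Othor Canton is on standard time at UTC−10:00.
17:45 UTC − 10h = 07:45 Othor Canton.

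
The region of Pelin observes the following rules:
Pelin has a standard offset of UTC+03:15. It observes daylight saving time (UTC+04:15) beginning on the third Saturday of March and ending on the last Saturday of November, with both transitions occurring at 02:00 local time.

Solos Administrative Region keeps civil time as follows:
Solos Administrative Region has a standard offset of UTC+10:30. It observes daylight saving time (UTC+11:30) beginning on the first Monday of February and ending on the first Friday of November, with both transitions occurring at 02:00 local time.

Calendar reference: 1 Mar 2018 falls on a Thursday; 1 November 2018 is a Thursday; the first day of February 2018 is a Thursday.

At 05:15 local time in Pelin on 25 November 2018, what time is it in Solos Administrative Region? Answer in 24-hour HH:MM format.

1 March 2018 is a Thursday, so the first Saturday is March 3 and the third is March 17.
1 November 2018 is a Thursday, so Saturdays fall on 3, 10, 17, 24; the last is November 24.
25 November 2018 does not fall between 17 March and 24 November, so daylight saving is not in effect and Pelin is at UTC+03:15.
05:15 Pelin − 3h15m = 02:00 UTC.
1 February 2018 is a Thursday, so the first Monday is February 5.
1 November 2018 is a Thursday, so the first Friday is November 2.
At the standard offset (UTC+10:30), 02:00 UTC + 10h30m = 12:30 Solos Administrative Region standard time.
The standard-time date in Solos Administrative Region, 25 November 2018, does not fall between 5 February and 2 November, so daylight saving is not in effect and Solos Administrative Region is at UTC+10:30.
02:00 UTC + 10h30m = 12:30 Solos Administrative Region.

12:30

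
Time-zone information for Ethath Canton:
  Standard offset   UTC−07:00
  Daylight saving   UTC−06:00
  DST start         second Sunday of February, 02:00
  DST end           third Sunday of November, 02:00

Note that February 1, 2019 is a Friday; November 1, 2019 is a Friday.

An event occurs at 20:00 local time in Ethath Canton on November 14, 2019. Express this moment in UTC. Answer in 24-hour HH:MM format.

1 February 2019 is a Friday, so the first Sunday is February 3 and the second is February 10.
1 November 2019 is a Friday, so the first Sunday is November 3 and the third is November 17.
November 14, 2019 falls between 10 February and 17 November, so daylight saving is in effect and Ethath Canton is at UTC−06:00.
20:00 local + 6h = 02:00 UTC (rolling into the next day, 15 November 2019).

02:00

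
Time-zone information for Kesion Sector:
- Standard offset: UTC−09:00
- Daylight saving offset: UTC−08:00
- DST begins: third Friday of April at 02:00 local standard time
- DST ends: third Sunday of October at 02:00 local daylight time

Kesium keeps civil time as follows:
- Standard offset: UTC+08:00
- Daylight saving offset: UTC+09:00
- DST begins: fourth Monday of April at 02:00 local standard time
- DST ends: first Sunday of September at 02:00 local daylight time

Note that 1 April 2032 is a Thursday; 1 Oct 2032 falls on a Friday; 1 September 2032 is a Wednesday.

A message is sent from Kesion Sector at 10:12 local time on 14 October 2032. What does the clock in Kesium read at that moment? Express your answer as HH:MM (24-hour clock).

02:12

1 April 2032 is a Thursday, so the first Friday is April 2 and the third is April 16.
1 October 2032 is a Friday, so the first Sunday is October 3 and the third is October 17.
14 October 2032 lies within the daylight-saving period (16 April – 17 October), so Kesion Sector is on daylight time, UTC−08:00.
10:12 Kesion Sector + 8h = 18:12 UTC.
1 April 2032 is a Thursday, so the first Monday is April 5 and the fourth is April 26.
1 September 2032 is a Wednesday, so the first Sunday is September 5.
At the standard offset (UTC+08:00), 18:12 UTC + 8h = 02:12 Kesium standard time (rolling into the next day, 15 October 2032).
The standard-time date in Kesium, 15 October 2032, does not fall between 26 April and 5 September, so daylight saving is not in effect and Kesium is at UTC+08:00.
18:12 UTC + 8h = 02:12 Kesium (rolling into the next day, 15 October 2032).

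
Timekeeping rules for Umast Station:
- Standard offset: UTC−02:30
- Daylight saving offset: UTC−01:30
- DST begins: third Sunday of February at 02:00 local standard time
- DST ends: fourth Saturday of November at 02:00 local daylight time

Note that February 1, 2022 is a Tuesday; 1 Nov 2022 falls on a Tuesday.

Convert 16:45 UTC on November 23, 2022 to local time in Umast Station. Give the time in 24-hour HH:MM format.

15:15

1 February 2022 is a Tuesday, so the first Sunday is February 6 and the third is February 20.
1 November 2022 is a Tuesday, so the first Saturday is November 5 and the fourth is November 26.
At the standard offset (UTC−02:30), 16:45 UTC − 2h30m = 14:15 Umast Station standard time.
The standard-time date in Umast Station, November 23, 2022, lies within the daylight-saving period (20 February – 26 November), so Umast Station is on daylight time, UTC−01:30.
16:45 UTC − 1h30m = 15:15 local.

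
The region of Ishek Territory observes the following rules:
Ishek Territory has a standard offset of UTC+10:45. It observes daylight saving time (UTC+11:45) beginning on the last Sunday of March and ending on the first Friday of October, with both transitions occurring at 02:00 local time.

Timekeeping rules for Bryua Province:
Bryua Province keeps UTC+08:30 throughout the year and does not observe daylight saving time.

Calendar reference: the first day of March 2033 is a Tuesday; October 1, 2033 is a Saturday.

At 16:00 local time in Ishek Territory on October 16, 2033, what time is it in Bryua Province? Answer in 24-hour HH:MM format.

1 March 2033 is a Tuesday, so Sundays fall on 6, 13, 20, 27; the last is March 27.
1 October 2033 is a Saturday, so the first Friday is October 7.
October 16, 2033 does not fall between 27 March and 7 October, so daylight saving is not in effect and Ishek Territory is at UTC+10:45.
16:00 Ishek Territory − 10h45m = 05:15 UTC.
Bryua Province has no daylight saving, so its offset is UTC+08:30 year-round.
05:15 UTC + 8h30m = 13:45 Bryua Province.

13:45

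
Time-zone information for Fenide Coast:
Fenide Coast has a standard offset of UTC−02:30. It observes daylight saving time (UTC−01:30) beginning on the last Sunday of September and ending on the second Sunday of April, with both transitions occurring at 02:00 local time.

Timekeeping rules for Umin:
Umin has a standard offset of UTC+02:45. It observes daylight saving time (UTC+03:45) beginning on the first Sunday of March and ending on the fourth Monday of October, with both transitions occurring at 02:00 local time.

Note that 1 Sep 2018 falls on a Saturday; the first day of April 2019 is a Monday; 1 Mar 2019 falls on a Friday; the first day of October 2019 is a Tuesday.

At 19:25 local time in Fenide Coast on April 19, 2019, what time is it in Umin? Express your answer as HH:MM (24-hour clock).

1 September 2018 is a Saturday, so Sundays fall on 2, 9, 16, 23, 30; the last is September 30.
1 April 2019 is a Monday, so the first Sunday is April 7 and the second is April 14.
April 19, 2019 does not fall between 30 September 2018 and 14 April 2019, so daylight saving is not in effect and Fenide Coast is at UTC−02:30.
19:25 Fenide Coast + 2h30m = 21:55 UTC.
1 March 2019 is a Friday, so the first Sunday is March 3.
1 October 2019 is a Tuesday, so the first Monday is October 7 and the fourth is October 28.
At the standard offset (UTC+02:45), 21:55 UTC + 2h45m = 00:40 Umin standard time (rolling into the next day, 20 April 2019).
The standard-time date in Umin, April 20, 2019, lies within the daylight-saving period (3 March – 28 October), so Umin is on daylight time, UTC+03:45.
21:55 UTC + 3h45m = 01:40 Umin (rolling into the next day, 20 April 2019).

01:40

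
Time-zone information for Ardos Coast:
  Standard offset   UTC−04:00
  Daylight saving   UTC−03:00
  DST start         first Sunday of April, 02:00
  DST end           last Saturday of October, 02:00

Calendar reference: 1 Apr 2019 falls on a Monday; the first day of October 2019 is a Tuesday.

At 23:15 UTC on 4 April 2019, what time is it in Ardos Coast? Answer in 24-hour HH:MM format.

1 April 2019 is a Monday, so the first Sunday is April 7.
1 October 2019 is a Tuesday, so Saturdays fall on 5, 12, 19, 26; the last is October 26.
At the standard offset (UTC−04:00), 23:15 UTC − 4h = 19:15 Ardos Coast standard time.
Daylight saving runs 7 April – 26 October; the standard-time date in Ardos Coast, 4 April 2019, is outside that window, so Ardos Coast is on standard time at UTC−04:00.
23:15 UTC − 4h = 19:15 local.

19:15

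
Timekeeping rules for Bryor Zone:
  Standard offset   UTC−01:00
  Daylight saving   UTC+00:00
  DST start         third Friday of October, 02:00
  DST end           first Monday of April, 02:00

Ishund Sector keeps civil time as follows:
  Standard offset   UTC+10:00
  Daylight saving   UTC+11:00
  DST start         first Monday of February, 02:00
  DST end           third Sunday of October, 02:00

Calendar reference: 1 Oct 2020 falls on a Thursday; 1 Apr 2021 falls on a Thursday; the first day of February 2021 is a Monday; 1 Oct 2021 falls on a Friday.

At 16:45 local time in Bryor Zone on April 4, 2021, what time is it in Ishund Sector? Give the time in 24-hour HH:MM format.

03:45

1 October 2020 is a Thursday, so the first Friday is October 2 and the third is October 16.
1 April 2021 is a Thursday, so the first Monday is April 5.
Daylight saving runs 16 October 2020 – 5 April 2021; April 4, 2021 is inside that window, so Bryor Zone is at UTC+00:00.
16:45 Bryor Zone − 0h = 16:45 UTC.
1 February 2021 is a Monday, so the first Monday is February 1.
1 October 2021 is a Friday, so the first Sunday is October 3 and the third is October 17.
At the standard offset (UTC+10:00), 16:45 UTC + 10h = 02:45 Ishund Sector standard time (rolling into the next day, 5 April 2021).
The standard-time date in Ishund Sector, April 5, 2021, lies within the daylight-saving period (1 February – 17 October), so Ishund Sector is on daylight time, UTC+11:00.
16:45 UTC + 11h = 03:45 Ishund Sector (rolling into the next day, 5 April 2021).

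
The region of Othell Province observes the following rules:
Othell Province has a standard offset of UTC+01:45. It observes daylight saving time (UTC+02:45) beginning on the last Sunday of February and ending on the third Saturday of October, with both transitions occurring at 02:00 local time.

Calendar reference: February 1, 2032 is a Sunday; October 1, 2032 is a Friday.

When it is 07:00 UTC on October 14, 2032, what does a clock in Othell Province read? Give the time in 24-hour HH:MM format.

09:45

1 February 2032 is a Sunday, so Sundays fall on 1, 8, 15, 22, 29; the last is February 29.
1 October 2032 is a Friday, so the first Saturday is October 2 and the third is October 16.
At the standard offset (UTC+01:45), 07:00 UTC + 1h45m = 08:45 Othell Province standard time.
Daylight saving runs 29 February – 16 October; the standard-time date in Othell Province, October 14, 2032, is inside that window, so Othell Province is at UTC+02:45.
07:00 UTC + 2h45m = 09:45 local.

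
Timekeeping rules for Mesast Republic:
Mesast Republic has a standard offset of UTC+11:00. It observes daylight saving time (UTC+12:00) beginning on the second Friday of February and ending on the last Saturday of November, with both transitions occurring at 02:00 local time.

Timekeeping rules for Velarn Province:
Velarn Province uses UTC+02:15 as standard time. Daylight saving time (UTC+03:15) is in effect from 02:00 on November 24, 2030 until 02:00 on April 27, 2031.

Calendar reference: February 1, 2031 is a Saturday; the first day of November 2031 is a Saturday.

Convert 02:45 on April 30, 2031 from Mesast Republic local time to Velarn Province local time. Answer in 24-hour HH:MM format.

1 February 2031 is a Saturday, so the first Friday is February 7 and the second is February 14.
1 November 2031 is a Saturday, so Saturdays fall on 1, 8, 15, 22, 29; the last is November 29.
Daylight saving runs 14 February – 29 November; April 30, 2031 is inside that window, so Mesast Republic is at UTC+12:00.
02:45 Mesast Republic − 12h = 14:45 UTC (rolling into the previous day, 29 April 2031).
At the standard offset (UTC+02:15), 14:45 UTC + 2h15m = 17:00 Velarn Province standard time.
Daylight saving runs 24 November 2030 – 27 April 2031; the standard-time date in Velarn Province, April 29, 2031, is outside that window, so Velarn Province is on standard time at UTC+02:15.
14:45 UTC + 2h15m = 17:00 Velarn Province.

17:00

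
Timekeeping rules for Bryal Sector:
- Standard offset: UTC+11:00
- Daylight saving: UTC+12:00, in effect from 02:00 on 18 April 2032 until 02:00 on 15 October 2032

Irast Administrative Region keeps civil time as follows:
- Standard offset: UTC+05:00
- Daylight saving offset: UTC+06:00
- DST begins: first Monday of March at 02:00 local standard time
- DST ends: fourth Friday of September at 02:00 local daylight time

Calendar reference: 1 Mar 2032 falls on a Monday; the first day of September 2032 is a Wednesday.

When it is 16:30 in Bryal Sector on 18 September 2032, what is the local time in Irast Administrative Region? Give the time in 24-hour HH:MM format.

10:30

Daylight saving runs 18 April – 15 October; 18 September 2032 is inside that window, so Bryal Sector is at UTC+12:00.
16:30 Bryal Sector − 12h = 04:30 UTC.
1 March 2032 is a Monday, so the first Monday is March 1.
1 September 2032 is a Wednesday, so the first Friday is September 3 and the fourth is September 24.
At the standard offset (UTC+05:00), 04:30 UTC + 5h = 09:30 Irast Administrative Region standard time.
The standard-time date in Irast Administrative Region, 18 September 2032, falls between 1 March and 24 September, so daylight saving is in effect and Irast Administrative Region is at UTC+06:00.
04:30 UTC + 6h = 10:30 Irast Administrative Region.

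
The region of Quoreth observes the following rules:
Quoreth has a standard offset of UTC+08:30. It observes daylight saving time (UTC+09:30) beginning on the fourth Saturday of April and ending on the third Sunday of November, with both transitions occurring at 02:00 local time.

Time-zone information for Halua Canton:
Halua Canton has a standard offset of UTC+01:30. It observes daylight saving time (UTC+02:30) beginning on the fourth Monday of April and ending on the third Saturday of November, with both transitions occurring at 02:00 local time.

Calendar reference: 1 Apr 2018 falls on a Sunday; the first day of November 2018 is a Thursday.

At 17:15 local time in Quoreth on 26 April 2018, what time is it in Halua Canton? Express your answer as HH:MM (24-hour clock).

1 April 2018 is a Sunday, so the first Saturday is April 7 and the fourth is April 28.
1 November 2018 is a Thursday, so the first Sunday is November 4 and the third is November 18.
26 April 2018 does not fall between 28 April and 18 November, so daylight saving is not in effect and Quoreth is at UTC+08:30.
17:15 Quoreth − 8h30m = 08:45 UTC.
1 April 2018 is a Sunday, so the first Monday is April 2 and the fourth is April 23.
1 November 2018 is a Thursday, so the first Saturday is November 3 and the third is November 17.
At the standard offset (UTC+01:30), 08:45 UTC + 1h30m = 10:15 Halua Canton standard time.
The standard-time date in Halua Canton, 26 April 2018, lies within the daylight-saving period (23 April – 17 November), so Halua Canton is on daylight time, UTC+02:30.
08:45 UTC + 2h30m = 11:15 Halua Canton.

11:15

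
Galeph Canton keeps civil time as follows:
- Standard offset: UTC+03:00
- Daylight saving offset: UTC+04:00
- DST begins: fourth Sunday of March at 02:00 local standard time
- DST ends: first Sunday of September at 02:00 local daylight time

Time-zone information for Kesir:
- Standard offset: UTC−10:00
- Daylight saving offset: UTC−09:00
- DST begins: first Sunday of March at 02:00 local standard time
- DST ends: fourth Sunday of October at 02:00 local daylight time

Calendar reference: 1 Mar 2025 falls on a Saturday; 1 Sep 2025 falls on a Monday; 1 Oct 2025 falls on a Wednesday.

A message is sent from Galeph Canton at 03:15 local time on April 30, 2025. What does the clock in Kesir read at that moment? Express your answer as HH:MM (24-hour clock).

14:15

1 March 2025 is a Saturday, so the first Sunday is March 2 and the fourth is March 23.
1 September 2025 is a Monday, so the first Sunday is September 7.
April 30, 2025 lies within the daylight-saving period (23 March – 7 September), so Galeph Canton is on daylight time, UTC+04:00.
03:15 Galeph Canton − 4h = 23:15 UTC (rolling into the previous day, 29 April 2025).
1 March 2025 is a Saturday, so the first Sunday is March 2.
1 October 2025 is a Wednesday, so the first Sunday is October 5 and the fourth is October 26.
At the standard offset (UTC−10:00), 23:15 UTC − 10h = 13:15 Kesir standard time.
The standard-time date in Kesir, April 29, 2025, falls between 2 March and 26 October, so daylight saving is in effect and Kesir is at UTC−09:00.
23:15 UTC − 9h = 14:15 Kesir.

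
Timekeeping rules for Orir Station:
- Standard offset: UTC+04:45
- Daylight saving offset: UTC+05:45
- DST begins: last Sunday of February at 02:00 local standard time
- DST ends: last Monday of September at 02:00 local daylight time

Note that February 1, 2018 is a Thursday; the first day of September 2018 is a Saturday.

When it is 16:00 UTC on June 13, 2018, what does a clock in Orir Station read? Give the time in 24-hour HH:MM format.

1 February 2018 is a Thursday, so Sundays fall on 4, 11, 18, 25; the last is February 25.
1 September 2018 is a Saturday, so Mondays fall on 3, 10, 17, 24; the last is September 24.
At the standard offset (UTC+04:45), 16:00 UTC + 4h45m = 20:45 Orir Station standard time.
Daylight saving runs 25 February – 24 September; the standard-time date in Orir Station, June 13, 2018, is inside that window, so Orir Station is at UTC+05:45.
16:00 UTC + 5h45m = 21:45 local.

21:45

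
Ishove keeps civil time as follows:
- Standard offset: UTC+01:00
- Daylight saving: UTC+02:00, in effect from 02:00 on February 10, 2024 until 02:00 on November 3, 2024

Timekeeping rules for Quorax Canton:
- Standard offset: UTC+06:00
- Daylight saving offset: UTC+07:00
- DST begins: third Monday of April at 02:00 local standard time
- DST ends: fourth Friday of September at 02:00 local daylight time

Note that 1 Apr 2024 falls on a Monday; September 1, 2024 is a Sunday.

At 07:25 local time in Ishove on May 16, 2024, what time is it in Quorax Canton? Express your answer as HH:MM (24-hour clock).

12:25

Daylight saving runs 10 February – 3 November; May 16, 2024 is inside that window, so Ishove is at UTC+02:00.
07:25 Ishove − 2h = 05:25 UTC.
1 April 2024 is a Monday, so the first Monday is April 1 and the third is April 15.
1 September 2024 is a Sunday, so the first Friday is September 6 and the fourth is September 27.
At the standard offset (UTC+06:00), 05:25 UTC + 6h = 11:25 Quorax Canton standard time.
Daylight saving runs 15 April – 27 September; the standard-time date in Quorax Canton, May 16, 2024, is inside that window, so Quorax Canton is at UTC+07:00.
05:25 UTC + 7h = 12:25 Quorax Canton.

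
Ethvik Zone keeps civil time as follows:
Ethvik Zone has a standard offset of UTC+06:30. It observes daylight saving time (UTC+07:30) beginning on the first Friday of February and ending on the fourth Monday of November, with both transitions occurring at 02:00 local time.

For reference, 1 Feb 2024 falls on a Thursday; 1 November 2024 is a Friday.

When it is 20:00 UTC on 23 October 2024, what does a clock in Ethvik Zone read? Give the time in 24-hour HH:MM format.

03:30

1 February 2024 is a Thursday, so the first Friday is February 2.
1 November 2024 is a Friday, so the first Monday is November 4 and the fourth is November 25.
At the standard offset (UTC+06:30), 20:00 UTC + 6h30m = 02:30 Ethvik Zone standard time (rolling into the next day, 24 October 2024).
The standard-time date in Ethvik Zone, 24 October 2024, falls between 2 February and 25 November, so daylight saving is in effect and Ethvik Zone is at UTC+07:30.
20:00 UTC + 7h30m = 03:30 local (rolling into the next day, 24 October 2024).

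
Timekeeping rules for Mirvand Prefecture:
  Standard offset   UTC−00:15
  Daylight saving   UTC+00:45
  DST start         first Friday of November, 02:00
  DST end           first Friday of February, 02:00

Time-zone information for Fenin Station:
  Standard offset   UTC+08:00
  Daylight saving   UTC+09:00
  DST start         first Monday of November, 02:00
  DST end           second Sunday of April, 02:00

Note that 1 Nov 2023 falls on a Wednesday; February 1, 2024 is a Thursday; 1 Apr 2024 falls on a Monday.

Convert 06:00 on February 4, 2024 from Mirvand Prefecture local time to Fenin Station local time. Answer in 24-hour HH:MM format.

1 November 2023 is a Wednesday, so the first Friday is November 3.
1 February 2024 is a Thursday, so the first Friday is February 2.
February 4, 2024 is outside the daylight-saving period (3 November 2023 – 2 February 2024), so Mirvand Prefecture is on standard time, UTC−00:15.
06:00 Mirvand Prefecture + 0h15m = 06:15 UTC.
1 November 2023 is a Wednesday, so the first Monday is November 6.
1 April 2024 is a Monday, so the first Sunday is April 7 and the second is April 14.
At the standard offset (UTC+08:00), 06:15 UTC + 8h = 14:15 Fenin Station standard time.
The standard-time date in Fenin Station, February 4, 2024, lies within the daylight-saving period (6 November 2023 – 14 April 2024), so Fenin Station is on daylight time, UTC+09:00.
06:15 UTC + 9h = 15:15 Fenin Station.

15:15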